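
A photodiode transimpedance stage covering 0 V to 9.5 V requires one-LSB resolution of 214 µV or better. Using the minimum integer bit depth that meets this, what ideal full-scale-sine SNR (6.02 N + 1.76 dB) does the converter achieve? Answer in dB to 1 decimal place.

V_FS = 9.5 V.
Need 2^N ≥ 9.5 V / 214 µV = 44390 → N_min = 16.
Ideal SNR at N = 16: 6.02·16 + 1.76 = 98.1 dB.

98.1 dB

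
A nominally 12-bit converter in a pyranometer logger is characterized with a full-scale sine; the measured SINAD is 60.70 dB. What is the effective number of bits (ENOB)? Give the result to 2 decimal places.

(60.70 − 1.76) / 6.02 = 58.94/6.02 = 9.7907 effective bits.

9.79 bits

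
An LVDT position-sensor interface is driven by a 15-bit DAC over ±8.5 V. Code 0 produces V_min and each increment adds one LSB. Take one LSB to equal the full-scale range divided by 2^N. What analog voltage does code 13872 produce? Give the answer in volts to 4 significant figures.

Full-scale range = 8.5 V − (-8.5 V) = 17 V. LSB = 17 V / 2^15.
V_out = -8.5 + 13872 × (17/32768) V
      = -8.5 V + 7.19678 V = -1.30322 V.

-1.303 V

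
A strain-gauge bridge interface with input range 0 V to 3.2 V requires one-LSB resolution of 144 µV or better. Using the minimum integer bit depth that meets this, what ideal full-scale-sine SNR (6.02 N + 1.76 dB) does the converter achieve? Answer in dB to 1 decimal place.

Span = 3.2 V.
3.2 V / 144 µV = 22220. Since 2^14 = 16384 and 2^15 = 32768, N = 15.
6.02(15) + 1.76 = 92.06 dB.

92.1 dB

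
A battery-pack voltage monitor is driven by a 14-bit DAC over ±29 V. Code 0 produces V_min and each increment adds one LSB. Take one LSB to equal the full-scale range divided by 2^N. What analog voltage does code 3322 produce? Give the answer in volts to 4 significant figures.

Range = 29 − (-29) = 58 V. LSB = 58 V / 2^14.
V_out = V_min + code × LSB = -29 V + 3322 × 58 V / 16384
      = -29 + 11.7600 = -17.2400 V.

-17.24 V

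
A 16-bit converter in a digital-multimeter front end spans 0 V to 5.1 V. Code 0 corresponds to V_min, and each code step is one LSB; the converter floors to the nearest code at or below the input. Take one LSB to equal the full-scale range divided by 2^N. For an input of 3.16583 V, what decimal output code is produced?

Range is 5.1 V. LSB = 5.1 V / 2^16 ≈ 77.82 µV.
(V_in − V_min) × 2^16/range = (3.16583 − (0)) × 65536/5.1 = 40681.536.
Floor → code = 40681.

40681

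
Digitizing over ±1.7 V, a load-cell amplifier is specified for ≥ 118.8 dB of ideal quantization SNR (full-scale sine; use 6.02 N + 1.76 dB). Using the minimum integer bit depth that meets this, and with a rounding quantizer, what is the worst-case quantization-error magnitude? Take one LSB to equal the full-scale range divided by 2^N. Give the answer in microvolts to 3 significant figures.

Range = 1.7 − (-1.7) = 3.4 V.
6.02 N + 1.76 ≥ 118.8 gives N ≥ 19.442, so the minimum integer is 20.
LSB = 3.4 V / 2^20 = 3.2425 µV.
Half an LSB is 1.62 µV.

1.62 µV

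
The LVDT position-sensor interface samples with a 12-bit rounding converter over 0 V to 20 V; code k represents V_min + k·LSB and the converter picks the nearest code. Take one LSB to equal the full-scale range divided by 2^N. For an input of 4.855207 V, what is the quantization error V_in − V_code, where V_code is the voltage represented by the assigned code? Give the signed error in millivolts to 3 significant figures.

+1.69 mV

Span = 20 V. LSB = 20 V / 2^12 ≈ 4.883 mV.
(4.855207 − (0)) / LSB = 4.855207 × 4096/20 = 994.3464. Nearest integer: k = 994.
V_code = V_min + k × range/2^12 = 0 + 994 × 20/4096 = 4.853515625 V.
e = 4.855207 − (4.853515625) = +1.69 mV.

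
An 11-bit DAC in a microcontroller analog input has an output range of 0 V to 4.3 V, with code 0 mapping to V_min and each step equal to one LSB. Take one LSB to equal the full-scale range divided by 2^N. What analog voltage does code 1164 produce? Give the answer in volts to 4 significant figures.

Range is 4.3 V. LSB = 4.3 V / 2^11.
V_out = 0 + 1164 × (4.3/2048) V
      = 0 V + 2.44395 V = 2.44395 V.

2.444 V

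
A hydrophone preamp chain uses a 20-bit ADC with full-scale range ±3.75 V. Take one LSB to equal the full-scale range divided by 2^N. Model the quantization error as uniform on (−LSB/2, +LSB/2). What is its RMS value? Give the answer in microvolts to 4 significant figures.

2.065 µV

The full-scale span is 3.75 − (-3.75) = 7.5 V.
Step size = 7.5/1048576 V = 7.15256 µV.
V_rms = LSB/√12 = 7.15256 µV / √12 = 2.065 µV.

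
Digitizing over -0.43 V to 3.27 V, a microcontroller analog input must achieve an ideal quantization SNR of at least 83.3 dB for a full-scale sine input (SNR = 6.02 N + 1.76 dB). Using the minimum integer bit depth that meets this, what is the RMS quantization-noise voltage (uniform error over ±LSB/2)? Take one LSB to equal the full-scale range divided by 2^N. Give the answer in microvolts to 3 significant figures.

Span: 3.27 V − (-0.43 V) = 3.7 V.
Required N = ⌈(83.3 − 1.76)/6.02⌉ = ⌈13.545⌉ = 14.
One LSB is 3.7 V / 16384 = 225.83 µV.
RMS noise = LSB/√12 = 65.2 µV.

65.2 µV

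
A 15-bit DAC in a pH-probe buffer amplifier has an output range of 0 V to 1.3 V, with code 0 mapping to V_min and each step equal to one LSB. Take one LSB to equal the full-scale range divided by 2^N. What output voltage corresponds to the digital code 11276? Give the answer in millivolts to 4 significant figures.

447.4 mV

Span = 1.3 V. LSB = 1.3 V / 2^15.
V_out = V_min + code × LSB = 0 V + 11276 × 1.3 V / 32768
      = 0 + 0.447351 = 0.447351 V.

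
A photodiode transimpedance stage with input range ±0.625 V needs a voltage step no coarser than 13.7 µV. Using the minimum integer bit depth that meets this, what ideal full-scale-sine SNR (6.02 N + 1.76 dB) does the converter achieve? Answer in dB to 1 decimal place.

The full-scale span is 0.625 − (-0.625) = 1.25 V.
Need 2^N ≥ 1.25 V / 13.7 µV = 91240 → N_min = 17.
Ideal SNR at N = 17: 6.02·17 + 1.76 = 104.1 dB.

104.1 dB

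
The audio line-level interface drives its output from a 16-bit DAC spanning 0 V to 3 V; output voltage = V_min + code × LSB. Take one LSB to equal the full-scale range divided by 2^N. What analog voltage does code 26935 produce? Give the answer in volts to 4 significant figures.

Range is 3 V. LSB = 3 V / 2^16.
V_out = V_min + code × LSB = 0 V + 26935 × 3 V / 65536
      = 0 V + 1.23299 V = 1.23299 V.

1.233 V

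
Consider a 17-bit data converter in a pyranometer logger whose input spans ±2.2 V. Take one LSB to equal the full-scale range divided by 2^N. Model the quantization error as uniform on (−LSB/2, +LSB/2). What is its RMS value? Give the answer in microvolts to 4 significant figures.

Range = 2.2 − (-2.2) = 4.4 V.
LSB = 4.4 V / 2^17 = 33.5693 µV.
For a uniform distribution on [−LSB/2, +LSB/2], V_rms = LSB/√12 = 33.5693 µV/3.4641 = 9.691 µV.

9.691 µV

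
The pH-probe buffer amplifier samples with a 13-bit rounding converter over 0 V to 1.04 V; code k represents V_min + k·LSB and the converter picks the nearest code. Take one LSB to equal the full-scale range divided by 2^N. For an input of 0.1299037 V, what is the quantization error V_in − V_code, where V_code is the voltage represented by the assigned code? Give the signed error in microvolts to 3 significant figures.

+30.7 µV

Full-scale range = 1.04 V. LSB = 1.04 V / 2^13 ≈ 127.0 µV.
Position in LSBs: (0.1299037 − (0)) × 8192/1.04 = 1023.2415; rounding gives k = 1023.
V_code = 0 + (1023/8192) × 1.04 = 0.1298730469 V.
Error = V_in − V_code = 0.1299037 − (0.1298730469) = +30.7 µV.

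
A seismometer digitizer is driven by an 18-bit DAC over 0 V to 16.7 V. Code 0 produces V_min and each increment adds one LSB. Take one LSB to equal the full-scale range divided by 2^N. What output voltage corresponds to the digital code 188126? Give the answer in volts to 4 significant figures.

Range is 16.7 V. LSB = 16.7 V / 2^18.
V_out = V_min + code × LSB = 0 V + 188126 × 16.7 V / 262144
      = 0 + 11.9847 = 11.9847 V.

11.98 V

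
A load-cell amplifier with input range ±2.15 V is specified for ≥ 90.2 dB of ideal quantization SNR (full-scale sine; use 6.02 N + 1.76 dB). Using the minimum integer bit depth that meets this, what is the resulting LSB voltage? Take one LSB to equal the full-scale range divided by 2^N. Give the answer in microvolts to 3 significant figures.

131 µV

Full-scale range = 2.15 V − (-2.15 V) = 4.3 V.
Solving 6.02 N ≥ 90.2 − 1.76: N ≥ 14.691. Round up → N = 15.
LSB = 4.3 V / 2^15 = 131 µV.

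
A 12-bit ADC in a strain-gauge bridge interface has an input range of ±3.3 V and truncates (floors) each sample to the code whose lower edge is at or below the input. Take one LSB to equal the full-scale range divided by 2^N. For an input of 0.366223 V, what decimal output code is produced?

2275

Full-scale range = 3.3 V − (-3.3 V) = 6.6 V. LSB = 6.6 V / 2^12 ≈ 1.611 mV.
(V_in − V_min) × 2^12/range = (0.366223 − (-3.3)) × 4096/6.6 = 2275.280.
Floor → code = 2275.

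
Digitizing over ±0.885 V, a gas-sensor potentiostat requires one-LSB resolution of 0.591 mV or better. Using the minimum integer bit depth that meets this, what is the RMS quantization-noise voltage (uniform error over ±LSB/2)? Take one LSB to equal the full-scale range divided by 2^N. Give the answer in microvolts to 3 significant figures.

125 µV

The full-scale span is 0.885 − (-0.885) = 1.77 V.
Need 2^N ≥ 1.77 V / 0.591 mV = 2995 → N_min = 12.
LSB = 1.77 V ÷ 2^12 = 1.77/4096 V = 432.13 µV.
σ_q = LSB/√12 = 432.13 µV/3.4641 = 125 µV.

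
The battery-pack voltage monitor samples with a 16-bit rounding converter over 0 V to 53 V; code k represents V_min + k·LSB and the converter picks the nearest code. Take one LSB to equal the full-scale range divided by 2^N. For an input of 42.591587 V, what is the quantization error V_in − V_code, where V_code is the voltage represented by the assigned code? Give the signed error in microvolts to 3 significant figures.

−240 µV

Full-scale range = 53 V. LSB = 53 V / 2^16 ≈ 0.8087 mV.
(42.591587 − (0)) / LSB = 42.591587 × 65536/53 = 52665.7027. Nearest integer: k = 52666.
Reconstructed level: 0 + 52666 × 53/65536 V = 42.591827393 V.
V_in − V_code = 42.591587 − (42.591827393) = −240 µV.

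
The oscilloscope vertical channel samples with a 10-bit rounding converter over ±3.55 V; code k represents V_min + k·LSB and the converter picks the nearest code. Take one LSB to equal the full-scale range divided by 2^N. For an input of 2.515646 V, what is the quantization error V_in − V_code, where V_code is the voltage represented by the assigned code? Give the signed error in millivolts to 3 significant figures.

Full-scale range = 3.55 V − (-3.55 V) = 7.1 V. LSB = 7.1 V / 2^10 ≈ 6.934 mV.
(V_in − V_min)/LSB = (2.515646 − (-3.55)) × 1024/7.1 = 874.8199 → nearest code k = 875.
Reconstructed level: -3.55 + 875 × 7.1/1024 V = 2.516894531 V.
V_in − V_code = 2.515646 − (2.516894531) = −1.25 mV.

−1.25 mV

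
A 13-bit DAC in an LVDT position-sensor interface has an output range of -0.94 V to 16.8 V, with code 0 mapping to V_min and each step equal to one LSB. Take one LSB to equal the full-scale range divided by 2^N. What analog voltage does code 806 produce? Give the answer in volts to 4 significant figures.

Full-scale range = 16.8 V − (-0.94 V) = 17.74 V. LSB = 17.74 V / 2^13.
V_out = -0.94 + 806 × (17.74/8192) V
      = -0.94 + 1.74542 = 0.805415 V.

0.8054 V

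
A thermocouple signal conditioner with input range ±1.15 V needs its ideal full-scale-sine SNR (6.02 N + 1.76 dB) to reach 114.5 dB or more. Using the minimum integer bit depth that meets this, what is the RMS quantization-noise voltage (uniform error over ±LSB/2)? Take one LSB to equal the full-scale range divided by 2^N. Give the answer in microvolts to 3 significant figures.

The full-scale span is 1.15 − (-1.15) = 2.3 V.
Solving 6.02 N ≥ 114.5 − 1.76: N ≥ 18.728. Round up → N = 19.
LSB = 2.3 V ÷ 2^19 = 2.3/524288 V = 4.3869 µV.
V_rms = LSB/√12 = 1.27 µV.

1.27 µV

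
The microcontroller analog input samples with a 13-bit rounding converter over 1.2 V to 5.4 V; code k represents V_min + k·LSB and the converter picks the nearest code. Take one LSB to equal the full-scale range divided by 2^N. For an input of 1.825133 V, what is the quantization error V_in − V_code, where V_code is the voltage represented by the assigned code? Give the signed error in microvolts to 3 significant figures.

The full-scale span is 5.4 − (1.2) = 4.2 V. LSB = 4.2 V / 2^13 ≈ 0.5127 mV.
(V_in − V_min)/LSB = (1.825133 − (1.2)) × 8192/4.2 = 1219.3070 → nearest code k = 1219.
Reconstructed level: 1.2 + 1219 × 4.2/8192 V = 1.824975586 V.
Error = V_in − V_code = 1.825133 − (1.824975586) = +157 µV.

+157 µV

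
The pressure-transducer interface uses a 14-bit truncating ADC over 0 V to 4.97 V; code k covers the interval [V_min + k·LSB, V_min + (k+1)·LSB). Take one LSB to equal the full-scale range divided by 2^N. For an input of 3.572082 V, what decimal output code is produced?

11775

Span = 4.97 V. LSB = 4.97 V / 2^14 ≈ 303.3 µV.
V_in − V_min = 3.572082 − (0) = 3.572082 V.
Divide by LSB: 3.572082 × 16384/4.97 = 11775.6522.
Truncating gives code 11775.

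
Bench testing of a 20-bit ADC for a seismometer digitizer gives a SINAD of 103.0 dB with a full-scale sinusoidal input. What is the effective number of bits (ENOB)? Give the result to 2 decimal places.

16.82 bits

ENOB = (SINAD − 1.76) / 6.02 = (103.0 − 1.76) / 6.02 = 101.24 / 6.02 = 16.8173.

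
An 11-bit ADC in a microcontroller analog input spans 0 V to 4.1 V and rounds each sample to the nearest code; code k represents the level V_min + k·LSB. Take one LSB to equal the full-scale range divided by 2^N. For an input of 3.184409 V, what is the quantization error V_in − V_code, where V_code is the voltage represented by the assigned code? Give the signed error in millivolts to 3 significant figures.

Span = 4.1 V. LSB = 4.1 V / 2^11 ≈ 2.002 mV.
(V_in − V_min)/LSB = (3.184409 − (0)) × 2048/4.1 = 1590.6511 → nearest code k = 1591.
V_code = 0 + (1591/2048) × 4.1 = 3.185107422 V.
e = 3.184409 − (3.185107422) = −0.698 mV.

−0.698 mV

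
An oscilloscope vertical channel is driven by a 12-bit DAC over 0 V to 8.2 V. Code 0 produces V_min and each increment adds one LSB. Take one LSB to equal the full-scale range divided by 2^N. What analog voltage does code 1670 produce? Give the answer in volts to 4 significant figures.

Span = 8.2 V. LSB = 8.2 V / 2^12.
V_out = 0 + 1670 × (8.2/4096) V
      = 0 V + 3.34326 V = 3.34326 V.

3.343 V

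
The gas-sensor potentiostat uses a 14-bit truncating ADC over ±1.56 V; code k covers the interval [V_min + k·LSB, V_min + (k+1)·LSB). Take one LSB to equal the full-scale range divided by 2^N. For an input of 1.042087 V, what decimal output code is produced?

13664

The full-scale span is 1.56 − (-1.56) = 3.12 V. LSB = 3.12 V / 2^14 ≈ 190.4 µV.
code = ⌊(V_in − V_min)/LSB⌋ = ⌊(V_in − V_min) × 2^14 / range⌋
     = ⌊(1.042087 − (-1.56)) × 16384 / 3.12⌋ = ⌊2.602087 × 16384/3.12⌋
     = ⌊13664.293⌋ = 13664.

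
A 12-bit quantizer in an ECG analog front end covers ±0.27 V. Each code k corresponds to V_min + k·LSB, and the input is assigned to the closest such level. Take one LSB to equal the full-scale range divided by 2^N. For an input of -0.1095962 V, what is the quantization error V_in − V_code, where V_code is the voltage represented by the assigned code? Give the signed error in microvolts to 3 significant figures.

−40.5 µV

Span: 0.27 V − (-0.27 V) = 0.54 V. LSB = 0.54 V / 2^12 ≈ 131.8 µV.
(V_in − V_min)/LSB = (-0.1095962 − (-0.27)) × 4096/0.54 = 1216.6925 → nearest code k = 1217.
Reconstructed level: -0.27 + 1217 × 0.54/4096 V = -0.1095556641 V.
e = -0.1095962 − (-0.1095556641) = −40.5 µV.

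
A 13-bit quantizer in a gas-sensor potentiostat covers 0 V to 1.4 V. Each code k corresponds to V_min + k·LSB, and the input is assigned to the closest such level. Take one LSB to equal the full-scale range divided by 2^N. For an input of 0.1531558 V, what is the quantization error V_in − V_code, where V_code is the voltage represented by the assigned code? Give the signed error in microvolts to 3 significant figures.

+30.8 µV

Range is 1.4 V. LSB = 1.4 V / 2^13 ≈ 170.9 µV.
(0.1531558 − (0)) / LSB = 0.1531558 × 8192/1.4 = 896.1802. Nearest integer: k = 896.
V_code = 0 + (896/8192) × 1.4 = 0.1531250000 V.
Error = V_in − V_code = 0.1531558 − (0.1531250000) = +30.8 µV.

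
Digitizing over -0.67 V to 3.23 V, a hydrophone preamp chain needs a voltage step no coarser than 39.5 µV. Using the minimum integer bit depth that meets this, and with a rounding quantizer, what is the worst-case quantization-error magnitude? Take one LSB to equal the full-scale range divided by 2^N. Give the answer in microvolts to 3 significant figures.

Full-scale range = 3.23 V − (-0.67 V) = 3.9 V.
Levels needed ≥ 3.9/39.5 µV = 98730. 2^17 = 131072 suffices, so N_min = 17.
LSB = 3.9 V ÷ 2^17 = 3.9/131072 V = 29.755 µV.
Half an LSB is 14.9 µV.

14.9 µV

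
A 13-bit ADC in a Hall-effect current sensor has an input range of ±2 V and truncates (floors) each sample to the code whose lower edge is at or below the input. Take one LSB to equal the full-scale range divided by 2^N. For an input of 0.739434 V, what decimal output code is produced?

Span: 2 V − (-2 V) = 4 V. LSB = 4 V / 2^13 ≈ 488.3 µV.
code = ⌊(V_in − V_min)/LSB⌋ = ⌊(V_in − V_min) × 2^13 / range⌋
     = ⌊(0.739434 − (-2)) × 8192 / 4⌋ = ⌊2.739434 × 8192/4⌋
     = ⌊5610.361⌋ = 5610.

5610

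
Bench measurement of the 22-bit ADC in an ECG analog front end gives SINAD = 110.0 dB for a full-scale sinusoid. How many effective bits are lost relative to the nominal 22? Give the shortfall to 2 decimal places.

ENOB = (SINAD − 1.76)/6.02 = (110.0 − 1.76)/6.02 = 17.9801 bits.
22 − 17.9801 = 4.02 bits below nominal.

4.02 bits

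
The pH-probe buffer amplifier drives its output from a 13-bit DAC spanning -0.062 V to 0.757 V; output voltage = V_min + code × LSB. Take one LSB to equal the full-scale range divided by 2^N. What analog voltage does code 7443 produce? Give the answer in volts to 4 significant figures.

0.6821 V

Range = 0.757 − (-0.062) = 0.819 V. LSB = 0.819 V / 2^13.
Output = V_min + (7443/8192) × range = -0.062 + 0.908569 × 0.819 V
      = -0.062 V + 0.744118 V = 0.682118 V.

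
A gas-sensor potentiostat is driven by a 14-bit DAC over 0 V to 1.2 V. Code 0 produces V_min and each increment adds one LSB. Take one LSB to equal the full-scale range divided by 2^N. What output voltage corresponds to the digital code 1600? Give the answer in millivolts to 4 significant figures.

117.2 mV

Range is 1.2 V. LSB = 1.2 V / 2^14.
V_out = V_min + code × LSB = 0 V + 1600 × 1.2 V / 16384
      = 0 + 0.117188 = 0.117188 V.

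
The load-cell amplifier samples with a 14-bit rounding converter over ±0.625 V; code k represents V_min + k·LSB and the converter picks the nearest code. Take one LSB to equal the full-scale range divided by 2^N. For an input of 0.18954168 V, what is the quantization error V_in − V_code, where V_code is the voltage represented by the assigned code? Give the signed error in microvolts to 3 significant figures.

Range = 0.625 − (-0.625) = 1.25 V. LSB = 1.25 V / 2^14 ≈ 76.29 µV.
(0.18954168 − (-0.625)) / LSB = 0.81454168 × 16384/1.25 = 10676.3607. Nearest integer: k = 10676.
Reconstructed level: -0.625 + 10676 × 1.25/16384 V = 0.18951416016 V.
V_in − V_code = 0.18954168 − (0.18951416016) = +27.5 µV.

+27.5 µV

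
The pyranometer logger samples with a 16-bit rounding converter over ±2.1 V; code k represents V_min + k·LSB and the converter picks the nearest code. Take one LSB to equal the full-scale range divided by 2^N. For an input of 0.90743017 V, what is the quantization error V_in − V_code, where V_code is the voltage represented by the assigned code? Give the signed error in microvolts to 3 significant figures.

+23.6 µV

Full-scale range = 2.1 V − (-2.1 V) = 4.2 V. LSB = 4.2 V / 2^16 ≈ 64.09 µV.
Position in LSBs: (0.90743017 − (-2.1)) × 65536/4.2 = 46927.3675; rounding gives k = 46927.
V_code = -2.1 + (46927/65536) × 4.2 = 0.90740661621 V.
e = 0.90743017 − (0.90740661621) = +23.6 µV.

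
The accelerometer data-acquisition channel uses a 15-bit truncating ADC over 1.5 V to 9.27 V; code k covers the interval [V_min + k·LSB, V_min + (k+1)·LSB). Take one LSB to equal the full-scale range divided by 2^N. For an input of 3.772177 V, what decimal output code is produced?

9582

Full-scale range = 9.27 V − (1.5 V) = 7.77 V. LSB = 7.77 V / 2^15 ≈ 237.1 µV.
V_in − V_min = 3.772177 − (1.5) = 2.272177 V.
Divide by LSB: 2.272177 × 32768/7.77 = 9582.3289.
Truncating gives code 9582.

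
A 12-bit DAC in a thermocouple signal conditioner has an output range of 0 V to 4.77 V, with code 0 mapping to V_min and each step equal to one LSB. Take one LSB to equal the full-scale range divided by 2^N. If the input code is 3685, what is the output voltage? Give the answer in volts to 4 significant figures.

V_FS = 4.77 V. LSB = 4.77 V / 2^12.
Output = V_min + (3685/4096) × range = 0 + 0.899658 × 4.77 V
      = 0 + 4.29137 = 4.29137 V.

4.291 V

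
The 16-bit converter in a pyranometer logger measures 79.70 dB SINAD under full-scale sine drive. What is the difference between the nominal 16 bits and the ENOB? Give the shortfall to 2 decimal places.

Effective bits = (79.70 − 1.76)/6.02 = 12.9468.
Lost resolution: 16 − 12.9468 = 3.0532 bits.

3.05 bits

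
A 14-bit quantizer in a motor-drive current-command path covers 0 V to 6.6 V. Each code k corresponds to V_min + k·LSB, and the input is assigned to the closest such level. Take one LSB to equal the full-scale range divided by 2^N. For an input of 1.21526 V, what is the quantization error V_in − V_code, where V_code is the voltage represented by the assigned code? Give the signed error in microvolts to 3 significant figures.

−84.2 µV

Span = 6.6 V. LSB = 6.6 V / 2^14 ≈ 402.8 µV.
Position in LSBs: (1.21526 − (0)) × 16384/6.6 = 3016.7909; rounding gives k = 3017.
V_code = V_min + k × range/2^14 = 0 + 3017 × 6.6/16384 = 1.2153442383 V.
V_in − V_code = 1.21526 − (1.2153442383) = −84.2 µV.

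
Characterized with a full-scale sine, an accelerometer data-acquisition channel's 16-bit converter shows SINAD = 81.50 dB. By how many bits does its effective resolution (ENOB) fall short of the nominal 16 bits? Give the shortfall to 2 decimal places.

2.75 bits

ENOB = (SINAD − 1.76)/6.02 = (81.50 − 1.76)/6.02 = 13.2458 bits.
16 − 13.2458 = 2.75 bits below nominal.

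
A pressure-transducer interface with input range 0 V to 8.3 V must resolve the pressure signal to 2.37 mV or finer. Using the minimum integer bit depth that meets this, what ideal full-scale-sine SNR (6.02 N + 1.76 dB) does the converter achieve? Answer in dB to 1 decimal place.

74.0 dB

V_FS = 8.3 V.
Need 2^N ≥ 8.3 V / 2.37 mV = 3502 → N_min = 12.
SNR = 6.02 × 12 + 1.76 = 74.00 dB.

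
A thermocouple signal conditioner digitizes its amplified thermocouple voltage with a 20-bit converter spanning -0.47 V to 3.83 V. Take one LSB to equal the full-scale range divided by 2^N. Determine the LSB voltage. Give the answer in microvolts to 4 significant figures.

Span: 3.83 V − (-0.47 V) = 4.3 V.
There are 2^20 = 1048576 steps.
One LSB is 4.3 V / 1048576 = 4.101 µV.

4.101 µV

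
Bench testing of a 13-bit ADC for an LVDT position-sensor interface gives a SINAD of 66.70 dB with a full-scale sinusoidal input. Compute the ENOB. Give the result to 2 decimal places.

Inverting SNR = 6.02 N + 1.76: N_eff = (66.70 − 1.76)/6.02 = 10.7874.

10.79 bits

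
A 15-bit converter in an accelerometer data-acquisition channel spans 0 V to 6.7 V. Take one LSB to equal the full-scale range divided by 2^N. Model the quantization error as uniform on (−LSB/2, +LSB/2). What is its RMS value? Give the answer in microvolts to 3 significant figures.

Range is 6.7 V.
One LSB is 6.7 V / 32768 = 204.47 µV.
RMS of a uniform error over width LSB is LSB/√12 = 59.0 µV.

59.0 µV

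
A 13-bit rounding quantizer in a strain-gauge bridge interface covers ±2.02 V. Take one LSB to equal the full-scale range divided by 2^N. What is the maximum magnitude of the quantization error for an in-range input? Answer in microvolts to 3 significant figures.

247 µV

Full-scale range = 2.02 V − (-2.02 V) = 4.04 V.
One LSB is 4.04 V / 8192 = 493.16 µV.
A rounding quantizer has |error| ≤ LSB/2 = 247 µV.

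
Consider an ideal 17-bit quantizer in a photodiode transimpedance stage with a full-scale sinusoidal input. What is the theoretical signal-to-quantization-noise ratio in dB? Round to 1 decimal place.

For an ideal N-bit converter with full-scale sine input, SNR = 6.02 N + 1.76 dB. SNR = 6.02 × 17 + 1.76 = 102.34 + 1.76 = 104.10 dB.

104.1 dB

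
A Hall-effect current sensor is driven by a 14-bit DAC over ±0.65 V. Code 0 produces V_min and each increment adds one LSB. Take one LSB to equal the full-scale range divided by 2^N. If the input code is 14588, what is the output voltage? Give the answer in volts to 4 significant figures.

0.5075 V

Range = 0.65 − (-0.65) = 1.3 V. LSB = 1.3 V / 2^14.
V_out = -0.65 + 14588 × (1.3/16384) V
      = -0.65 V + 1.15750 V = 0.507495 V.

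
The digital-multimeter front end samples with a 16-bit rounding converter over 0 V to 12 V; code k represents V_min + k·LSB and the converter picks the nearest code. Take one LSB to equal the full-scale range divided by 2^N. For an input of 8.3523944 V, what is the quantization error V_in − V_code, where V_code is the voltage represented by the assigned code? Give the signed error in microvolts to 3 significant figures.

+38.4 µV

V_FS = 12 V. LSB = 12 V / 2^16 ≈ 183.1 µV.
(V_in − V_min)/LSB = (8.3523944 − (0)) × 65536/12 = 45615.2099 → nearest code k = 45615.
Reconstructed level: 0 + 45615 × 12/65536 V = 8.3523559570 V.
Error = V_in − V_code = 8.3523944 − (8.3523559570) = +38.4 µV.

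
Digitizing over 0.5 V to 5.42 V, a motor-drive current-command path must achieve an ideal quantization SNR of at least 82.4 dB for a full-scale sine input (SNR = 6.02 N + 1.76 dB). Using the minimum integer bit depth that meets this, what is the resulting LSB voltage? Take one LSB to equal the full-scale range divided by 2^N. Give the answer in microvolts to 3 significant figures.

Full-scale range = 5.42 V − (0.5 V) = 4.92 V.
Solving 6.02 N ≥ 82.4 − 1.76: N ≥ 13.395. Round up → N = 14.
Step size = 4.92/16384 V = 300 µV.

300 µV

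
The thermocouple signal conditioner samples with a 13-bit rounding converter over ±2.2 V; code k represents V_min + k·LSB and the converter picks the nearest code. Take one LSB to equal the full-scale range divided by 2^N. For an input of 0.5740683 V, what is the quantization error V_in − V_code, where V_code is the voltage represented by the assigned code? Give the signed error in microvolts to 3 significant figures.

−102 µV

Range = 2.2 − (-2.2) = 4.4 V. LSB = 4.4 V / 2^13 ≈ 0.5371 mV.
(0.5740683 − (-2.2)) / LSB = 2.7740683 × 8192/4.4 = 5164.8108. Nearest integer: k = 5165.
V_code = V_min + k × range/2^13 = -2.2 + 5165 × 4.4/8192 = 0.5741699219 V.
V_in − V_code = 0.5740683 − (0.5741699219) = −102 µV.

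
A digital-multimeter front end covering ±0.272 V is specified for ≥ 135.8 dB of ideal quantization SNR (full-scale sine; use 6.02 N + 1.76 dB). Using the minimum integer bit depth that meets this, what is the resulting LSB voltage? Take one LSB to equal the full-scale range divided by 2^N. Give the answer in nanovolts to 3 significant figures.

64.8 nV

Span: 0.272 V − (-0.272 V) = 0.544 V.
Required N = ⌈(135.8 − 1.76)/6.02⌉ = ⌈22.266⌉ = 23.
LSB = 0.544 V / 2^23 = 64.8 nV.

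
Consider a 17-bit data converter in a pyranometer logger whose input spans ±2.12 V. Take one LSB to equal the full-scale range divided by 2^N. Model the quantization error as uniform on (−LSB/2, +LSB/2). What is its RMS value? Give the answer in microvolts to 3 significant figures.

9.34 µV

The full-scale span is 2.12 − (-2.12) = 4.24 V.
LSB = 4.24 V / 2^17 = 32.349 µV.
RMS of a uniform error over width LSB is LSB/√12 = 9.34 µV.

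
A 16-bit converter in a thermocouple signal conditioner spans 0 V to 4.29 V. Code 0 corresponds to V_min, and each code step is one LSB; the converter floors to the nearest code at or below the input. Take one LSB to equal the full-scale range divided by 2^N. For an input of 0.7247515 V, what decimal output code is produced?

11071

Full-scale range = 4.29 V. LSB = 4.29 V / 2^16 ≈ 65.46 µV.
V_in − V_min = 0.7247515 − (0) = 0.7247515 V.
Divide by LSB: 0.7247515 × 65536/4.29 = 11071.6350.
Truncating gives code 11071.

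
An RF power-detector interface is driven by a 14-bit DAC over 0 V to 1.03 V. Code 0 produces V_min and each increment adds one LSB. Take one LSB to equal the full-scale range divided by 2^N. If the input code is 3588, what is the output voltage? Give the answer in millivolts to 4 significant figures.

225.6 mV

Full-scale range = 1.03 V. LSB = 1.03 V / 2^14.
Output = V_min + (3588/16384) × range = 0 + 0.218994 × 1.03 V
      = 0 V + 0.225564 V = 0.225564 V.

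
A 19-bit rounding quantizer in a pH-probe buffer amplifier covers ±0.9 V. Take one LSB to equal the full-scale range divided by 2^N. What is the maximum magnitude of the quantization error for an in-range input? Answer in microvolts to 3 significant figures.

Range = 0.9 − (-0.9) = 1.8 V.
LSB = 1.8 V / 2^19 = 3.4332 µV.
|e|_max = LSB/2 = 1.72 µV.

1.72 µV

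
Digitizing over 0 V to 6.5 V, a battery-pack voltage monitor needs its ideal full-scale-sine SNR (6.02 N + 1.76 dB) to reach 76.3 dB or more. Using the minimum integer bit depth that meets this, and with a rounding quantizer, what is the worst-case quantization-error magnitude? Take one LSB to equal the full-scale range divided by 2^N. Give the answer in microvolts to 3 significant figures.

Span = 6.5 V.
N ≥ (76.3 − 1.76)/6.02 = 12.382 → N_min = 13.
LSB = 6.5 V ÷ 2^13 = 6.5/8192 V = 0.79346 mV.
Max error for round-to-nearest is LSB/2 = 397 µV.

397 µV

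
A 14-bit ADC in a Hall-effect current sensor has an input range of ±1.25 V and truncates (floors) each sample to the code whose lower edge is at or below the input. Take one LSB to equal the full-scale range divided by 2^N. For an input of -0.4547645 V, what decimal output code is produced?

Range = 1.25 − (-1.25) = 2.5 V. LSB = 2.5 V / 2^14 ≈ 152.6 µV.
V_in − V_min = -0.4547645 − (-1.25) = 0.7952355 V.
Divide by LSB: 0.7952355 × 16384/2.5 = 5211.6554.
Truncating gives code 5211.

5211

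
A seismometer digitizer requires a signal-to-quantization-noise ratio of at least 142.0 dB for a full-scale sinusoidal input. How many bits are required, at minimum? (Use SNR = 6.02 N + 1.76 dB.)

24 bits

6.02 N + 1.76 ≥ 142.0 gives N ≥ 23.296, so the minimum integer is 24.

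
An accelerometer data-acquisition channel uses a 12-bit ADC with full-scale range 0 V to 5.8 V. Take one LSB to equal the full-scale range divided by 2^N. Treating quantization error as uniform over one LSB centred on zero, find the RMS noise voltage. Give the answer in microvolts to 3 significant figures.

409 µV

V_FS = 5.8 V.
Step size = 5.8/4096 V = 1.4160 mV.
σ_q = LSB/√12 = 1.4160 mV/3.4641 = 409 µV.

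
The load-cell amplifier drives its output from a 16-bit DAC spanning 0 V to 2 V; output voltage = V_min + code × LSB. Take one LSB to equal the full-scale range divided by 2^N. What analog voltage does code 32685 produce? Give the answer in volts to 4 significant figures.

Range is 2 V. LSB = 2 V / 2^16.
V_out = V_min + code × LSB = 0 V + 32685 × 2 V / 65536
      = 0 V + 0.997467 V = 0.997467 V.

0.9975 V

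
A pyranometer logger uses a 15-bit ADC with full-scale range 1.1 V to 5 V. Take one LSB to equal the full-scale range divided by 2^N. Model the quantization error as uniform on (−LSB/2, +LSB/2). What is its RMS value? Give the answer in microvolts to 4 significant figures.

Full-scale range = 5 V − (1.1 V) = 3.9 V.
LSB = 3.9 V ÷ 2^15 = 3.9/32768 V = 119.019 µV.
For a uniform distribution on [−LSB/2, +LSB/2], V_rms = LSB/√12 = 119.019 µV/3.4641 = 34.36 µV.

34.36 µV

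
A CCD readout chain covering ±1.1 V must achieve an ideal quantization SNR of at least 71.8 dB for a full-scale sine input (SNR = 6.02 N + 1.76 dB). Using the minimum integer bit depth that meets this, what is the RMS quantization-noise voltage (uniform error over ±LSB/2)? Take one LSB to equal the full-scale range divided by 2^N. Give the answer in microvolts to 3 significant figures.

155 µV

The full-scale span is 1.1 − (-1.1) = 2.2 V.
N ≥ (71.8 − 1.76)/6.02 = 11.635 → N_min = 12.
Step size = 2.2/4096 V = 0.53711 mV.
V_rms = LSB/√12 = 155 µV.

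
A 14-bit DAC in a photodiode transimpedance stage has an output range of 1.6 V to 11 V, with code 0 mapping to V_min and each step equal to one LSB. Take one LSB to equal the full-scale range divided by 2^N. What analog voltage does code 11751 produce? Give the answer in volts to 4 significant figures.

Full-scale range = 11 V − (1.6 V) = 9.4 V. LSB = 9.4 V / 2^14.
V_out = V_min + code × LSB = 1.6 V + 11751 × 9.4 V / 16384
      = 1.6 V + 6.74191 V = 8.34191 V.

8.342 V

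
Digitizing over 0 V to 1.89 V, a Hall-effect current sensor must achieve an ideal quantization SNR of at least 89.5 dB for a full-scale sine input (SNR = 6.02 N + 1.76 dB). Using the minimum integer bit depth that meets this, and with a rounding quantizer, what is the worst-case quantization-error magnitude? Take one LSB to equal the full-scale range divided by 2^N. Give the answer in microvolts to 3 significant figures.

28.8 µV

Full-scale range = 1.89 V.
Solving 6.02 N ≥ 89.5 − 1.76: N ≥ 14.575. Round up → N = 15.
LSB = 1.89 V / 2^15 = 57.678 µV.
Half an LSB is 28.8 µV.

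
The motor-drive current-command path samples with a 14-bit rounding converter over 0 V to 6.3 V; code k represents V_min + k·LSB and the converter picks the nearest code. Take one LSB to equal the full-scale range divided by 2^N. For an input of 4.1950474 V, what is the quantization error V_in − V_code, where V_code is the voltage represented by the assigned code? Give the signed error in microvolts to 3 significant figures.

V_FS = 6.3 V. LSB = 6.3 V / 2^14 ≈ 384.5 µV.
(V_in − V_min)/LSB = (4.1950474 − (0)) × 16384/6.3 = 10909.7868 → nearest code k = 10910.
Reconstructed level: 0 + 10910 × 6.3/16384 V = 4.1951293945 V.
V_in − V_code = 4.1950474 − (4.1951293945) = −82.0 µV.

−82.0 µV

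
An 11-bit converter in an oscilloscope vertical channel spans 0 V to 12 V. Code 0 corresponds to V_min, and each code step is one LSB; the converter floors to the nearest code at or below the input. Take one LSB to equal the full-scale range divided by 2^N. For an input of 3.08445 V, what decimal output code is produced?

526

Range is 12 V. LSB = 12 V / 2^11 ≈ 5.859 mV.
V_in − V_min = 3.08445 − (0) = 3.08445 V.
Divide by LSB: 3.08445 × 2048/12 = 526.4128.
Truncating gives code 526.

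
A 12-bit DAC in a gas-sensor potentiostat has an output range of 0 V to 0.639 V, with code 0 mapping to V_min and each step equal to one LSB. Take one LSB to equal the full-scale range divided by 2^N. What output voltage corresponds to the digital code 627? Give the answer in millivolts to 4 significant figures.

97.82 mV

V_FS = 0.639 V. LSB = 0.639 V / 2^12.
Output = V_min + (627/4096) × range = 0 + 0.153076 × 0.639 V
      = 0 V + 0.0978157 V = 0.0978157 V.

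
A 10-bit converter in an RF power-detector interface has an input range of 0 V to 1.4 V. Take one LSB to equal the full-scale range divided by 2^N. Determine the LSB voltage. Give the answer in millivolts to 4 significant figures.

1.367 mV

V_FS = 1.4 V.
2^10 = 1024 levels.
LSB = 1.4 V / 2^10 = 1.367 mV.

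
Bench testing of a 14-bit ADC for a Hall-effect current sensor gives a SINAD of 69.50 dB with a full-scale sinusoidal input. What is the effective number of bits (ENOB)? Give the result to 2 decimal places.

11.25 bits

ENOB = (SINAD − 1.76) / 6.02 = (69.50 − 1.76) / 6.02 = 67.74 / 6.02 = 11.2525.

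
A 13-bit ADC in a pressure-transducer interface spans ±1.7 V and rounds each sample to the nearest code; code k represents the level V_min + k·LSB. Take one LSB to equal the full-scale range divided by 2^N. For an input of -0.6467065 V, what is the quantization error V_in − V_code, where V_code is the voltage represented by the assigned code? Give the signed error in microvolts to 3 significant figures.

−75.6 µV

The full-scale span is 1.7 − (-1.7) = 3.4 V. LSB = 3.4 V / 2^13 ≈ 415.0 µV.
Position in LSBs: (-0.6467065 − (-1.7)) × 8192/3.4 = 2537.8178; rounding gives k = 2538.
V_code = -1.7 + (2538/8192) × 3.4 = -0.6466308594 V.
Error = V_in − V_code = -0.6467065 − (-0.6466308594) = −75.6 µV.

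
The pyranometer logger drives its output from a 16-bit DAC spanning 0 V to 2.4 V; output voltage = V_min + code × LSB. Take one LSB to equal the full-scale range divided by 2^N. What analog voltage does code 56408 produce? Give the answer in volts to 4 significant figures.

Full-scale range = 2.4 V. LSB = 2.4 V / 2^16.
Output = V_min + (56408/65536) × range = 0 + 0.860718 × 2.4 V
      = 0 V + 2.06572 V = 2.06572 V.

2.066 V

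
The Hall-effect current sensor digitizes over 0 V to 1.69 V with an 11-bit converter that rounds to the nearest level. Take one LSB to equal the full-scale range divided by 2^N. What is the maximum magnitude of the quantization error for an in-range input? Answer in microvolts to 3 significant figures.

Full-scale range = 1.69 V.
LSB = 1.69 V / 2^11 = 0.82520 mV.
Worst-case error for round-to-nearest is half an LSB: 413 µV.

413 µV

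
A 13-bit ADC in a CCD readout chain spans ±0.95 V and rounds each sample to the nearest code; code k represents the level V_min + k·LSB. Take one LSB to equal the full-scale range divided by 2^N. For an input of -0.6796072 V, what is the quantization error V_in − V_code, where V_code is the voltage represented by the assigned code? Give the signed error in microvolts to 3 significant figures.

Span: 0.95 V − (-0.95 V) = 1.9 V. LSB = 1.9 V / 2^13 ≈ 231.9 µV.
(V_in − V_min)/LSB = (-0.6796072 − (-0.95)) × 8192/1.9 = 1165.8199 → nearest code k = 1166.
V_code = V_min + k × range/2^13 = -0.95 + 1166 × 1.9/8192 = -0.6795654297 V.
Error = V_in − V_code = -0.6796072 − (-0.6795654297) = −41.8 µV.

−41.8 µV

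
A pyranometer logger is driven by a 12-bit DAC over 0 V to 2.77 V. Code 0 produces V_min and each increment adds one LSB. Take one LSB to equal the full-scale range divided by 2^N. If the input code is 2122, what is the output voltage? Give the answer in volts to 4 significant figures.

1.435 V

Range is 2.77 V. LSB = 2.77 V / 2^12.
V_out = 0 + 2122 × (2.77/4096) V
      = 0 V + 1.43504 V = 1.43504 V.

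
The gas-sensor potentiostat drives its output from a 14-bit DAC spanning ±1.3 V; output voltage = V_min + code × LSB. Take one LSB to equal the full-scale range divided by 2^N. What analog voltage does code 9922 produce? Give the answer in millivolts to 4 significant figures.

274.5 mV

Span: 1.3 V − (-1.3 V) = 2.6 V. LSB = 2.6 V / 2^14.
V_out = V_min + code × LSB = -1.3 V + 9922 × 2.6 V / 16384
      = -1.3 + 1.57454 = 0.274536 V.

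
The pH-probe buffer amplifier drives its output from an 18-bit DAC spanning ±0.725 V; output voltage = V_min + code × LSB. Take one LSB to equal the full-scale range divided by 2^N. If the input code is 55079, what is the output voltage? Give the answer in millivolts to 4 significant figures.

-420.3 mV

Span: 0.725 V − (-0.725 V) = 1.45 V. LSB = 1.45 V / 2^18.
Output = V_min + (55079/262144) × range = -0.725 + 0.210110 × 1.45 V
      = -0.725 V + 0.304659 V = -0.420341 V.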